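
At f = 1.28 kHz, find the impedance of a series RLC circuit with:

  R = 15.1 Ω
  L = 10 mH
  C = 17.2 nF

Step 1 — Angular frequency: ω = 2π·f = 2π·1280 = 8042 rad/s.
Step 2 — Component impedances:
  R: Z = R = 15.1 Ω
  L: Z = jωL = j·8042·0.01 = 0 + j80.42 Ω
  C: Z = 1/(jωC) = -j/(ω·C) = 0 - j7229 Ω
Step 3 — Series combination: Z_total = R + L + C = 15.1 - j7149 Ω = 7149∠-89.9° Ω.

Z = 15.1 - j7149 Ω = 7149∠-89.9° Ω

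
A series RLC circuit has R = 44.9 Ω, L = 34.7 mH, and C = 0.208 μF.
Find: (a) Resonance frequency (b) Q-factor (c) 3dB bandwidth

Step 1 — Resonance condition Im(Z)=0 gives ω₀ = 1/√(LC).
Step 2 — ω₀ = 1/√(0.0347·2.08e-07) = 1.177e+04 rad/s.
Step 3 — f₀ = ω₀/(2π) = 1873 Hz.
Step 4 — Series Q: Q = ω₀L/R = 1.177e+04·0.0347/44.9 = 9.097.
Step 5 — 3dB bandwidth: Δω = ω₀/Q = 1294 rad/s; BW = Δω/(2π) = 205.9 Hz.

(a) f₀ = 1873 Hz  (b) Q = 9.097  (c) BW = 205.9 Hz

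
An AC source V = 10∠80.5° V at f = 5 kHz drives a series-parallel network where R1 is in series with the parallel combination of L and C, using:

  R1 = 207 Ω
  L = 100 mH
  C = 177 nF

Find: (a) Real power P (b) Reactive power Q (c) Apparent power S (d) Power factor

Step 1 — Angular frequency: ω = 2π·f = 2π·5000 = 3.142e+04 rad/s.
Step 2 — Component impedances:
  R1: Z = R = 207 Ω
  L: Z = jωL = j·3.142e+04·0.1 = 0 + j3142 Ω
  C: Z = 1/(jωC) = -j/(ω·C) = 0 - j179.8 Ω
Step 3 — Parallel branch: L || C = 1/(1/L + 1/C) = 0 - j190.8 Ω.
Step 4 — Series with R1: Z_total = R1 + (L || C) = 207 - j190.8 Ω = 281.5∠-42.7° Ω.
Step 5 — Source phasor: V = 10∠80.5° V = 1.65 + j9.863 V.
Step 6 — Current: I = V / Z = -0.01943 + j0.02974 A = 0.03553∠123.2° A.
Step 7 — Complex power: S = V·I* = 0.2612 - j0.2407 VA.
Step 8 — Real power: P = Re(S) = 0.2612 W.
Step 9 — Reactive power: Q = Im(S) = -0.2407 VAR.
Step 10 — Apparent power: |S| = 0.3553 VA.
Step 11 — Power factor: PF = P/|S| = 0.7354 (leading).

(a) P = 0.2612 W  (b) Q = -0.2407 VAR  (c) S = 0.3553 VA  (d) PF = 0.7354 (leading)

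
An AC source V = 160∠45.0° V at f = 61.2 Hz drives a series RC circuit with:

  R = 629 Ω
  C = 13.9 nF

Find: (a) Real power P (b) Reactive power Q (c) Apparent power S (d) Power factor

Step 1 — Angular frequency: ω = 2π·f = 2π·61.2 = 384.5 rad/s.
Step 2 — Component impedances:
  R: Z = R = 629 Ω
  C: Z = 1/(jωC) = -j/(ω·C) = 0 - j1.871e+05 Ω
Step 3 — Series combination: Z_total = R + C = 629 - j1.871e+05 Ω = 1.871e+05∠-89.8° Ω.
Step 4 — Source phasor: V = 160∠45.0° V = 113.1 + j113.1 V.
Step 5 — Current: I = V / Z = -0.0006027 + j0.0006067 A = 0.0008552∠134.8° A.
Step 6 — Complex power: S = V·I* = 0.00046 - j0.1368 VA.
Step 7 — Real power: P = Re(S) = 0.00046 W.
Step 8 — Reactive power: Q = Im(S) = -0.1368 VAR.
Step 9 — Apparent power: |S| = 0.1368 VA.
Step 10 — Power factor: PF = P/|S| = 0.003362 (leading).

(a) P = 0.00046 W  (b) Q = -0.1368 VAR  (c) S = 0.1368 VA  (d) PF = 0.003362 (leading)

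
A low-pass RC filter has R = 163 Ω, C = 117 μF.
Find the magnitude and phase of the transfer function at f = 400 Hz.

Step 1 — Angular frequency: ω = 2π·400 = 2513 rad/s.
Step 2 — Transfer function: H(jω) = 1/(1 + jωRC).
Step 3 — Denominator: 1 + jωRC = 1 + j·2513·163·0.000117 = 1 + j47.93.
Step 4 — H = 0.0004351 - j0.02085.
Step 5 — Magnitude: |H| = 0.02086 (-33.6 dB); phase: φ = -88.8°.

|H| = 0.02086 (-33.6 dB), φ = -88.8°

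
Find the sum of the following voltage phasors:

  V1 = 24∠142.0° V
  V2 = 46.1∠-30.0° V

Step 1 — Convert each phasor to rectangular form:
  V1 = 24·(cos(142.0°) + j·sin(142.0°)) = -18.91 + j14.78 V
  V2 = 46.1·(cos(-30.0°) + j·sin(-30.0°)) = 39.92 - j23.05 V
Step 2 — Sum components: V_total = 21.01 - j8.274 V.
Step 3 — Convert to polar: |V_total| = 22.58 V, ∠V_total = -21.5°.

V_total = 22.58∠-21.5° V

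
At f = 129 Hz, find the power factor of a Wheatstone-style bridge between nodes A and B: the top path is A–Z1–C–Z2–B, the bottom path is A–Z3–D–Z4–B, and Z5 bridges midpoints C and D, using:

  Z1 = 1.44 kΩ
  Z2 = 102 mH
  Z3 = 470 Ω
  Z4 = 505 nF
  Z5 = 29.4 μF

Step 1 — Angular frequency: ω = 2π·f = 2π·129 = 810.5 rad/s.
Step 2 — Component impedances:
  Z1: Z = R = 1440 Ω
  Z2: Z = jωL = j·810.5·0.102 = 0 + j82.67 Ω
  Z3: Z = R = 470 Ω
  Z4: Z = 1/(jωC) = -j/(ω·C) = 0 - j2443 Ω
  Z5: Z = 1/(jωC) = -j/(ω·C) = 0 - j41.96 Ω
Step 3 — Bridge requires nodal analysis (the Z5 bridge couples midpoints C and D, so the two paths cannot be reduced to a simple series/parallel combination). Setting node B to ground and injecting 1 A at node A, the 3-node admittance system at A, C, D solves to V_A = Z_AB = 354.9 + j59.92 Ω = 359.9∠9.6° Ω.
Step 4 — Power factor: PF = cos(φ) = Re(Z)/|Z| = 354.899/359.922 = 0.986.
Step 5 — Type: Im(Z) = 59.92 ⇒ lagging (phase φ = 9.6°).

PF = 0.986 (lagging, φ = 9.6°)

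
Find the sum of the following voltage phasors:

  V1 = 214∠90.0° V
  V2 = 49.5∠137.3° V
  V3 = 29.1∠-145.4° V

Step 1 — Convert each phasor to rectangular form:
  V1 = 214·(cos(90.0°) + j·sin(90.0°)) = 0 + j214 V
  V2 = 49.5·(cos(137.3°) + j·sin(137.3°)) = -36.38 + j33.57 V
  V3 = 29.1·(cos(-145.4°) + j·sin(-145.4°)) = -23.95 - j16.52 V
Step 2 — Sum components: V_total = -60.33 + j231 V.
Step 3 — Convert to polar: |V_total| = 238.8 V, ∠V_total = 104.6°.

V_total = 238.8∠104.6° V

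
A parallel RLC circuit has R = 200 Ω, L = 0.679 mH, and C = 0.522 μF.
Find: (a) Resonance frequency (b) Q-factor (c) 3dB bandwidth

Step 1 — Resonance: ω₀ = 1/√(LC) = 1/√(0.000679·5.22e-07) = 5.312e+04 rad/s.
Step 2 — f₀ = ω₀/(2π) = 8454 Hz.
Step 3 — Parallel Q: Q = R/(ω₀L) = 200/(5.312e+04·0.000679) = 5.545.
Step 4 — Bandwidth: Δω = ω₀/Q = 9579 rad/s; BW = Δω/(2π) = 1524 Hz.

(a) f₀ = 8454 Hz  (b) Q = 5.545  (c) BW = 1524 Hz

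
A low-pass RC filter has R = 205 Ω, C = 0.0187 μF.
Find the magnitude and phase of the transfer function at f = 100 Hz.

Step 1 — Angular frequency: ω = 2π·100 = 628.3 rad/s.
Step 2 — Transfer function: H(jω) = 1/(1 + jωRC).
Step 3 — Denominator: 1 + jωRC = 1 + j·628.3·205·1.87e-08 = 1 + j0.002409.
Step 4 — H = 1 - j0.002409.
Step 5 — Magnitude: |H| = 1 (-0.0 dB); phase: φ = -0.1°.

|H| = 1 (-0.0 dB), φ = -0.1°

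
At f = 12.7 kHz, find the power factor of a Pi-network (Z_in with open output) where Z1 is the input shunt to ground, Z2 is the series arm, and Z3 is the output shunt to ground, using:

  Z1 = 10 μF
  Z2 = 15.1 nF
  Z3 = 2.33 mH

Step 1 — Angular frequency: ω = 2π·f = 2π·1.27e+04 = 7.98e+04 rad/s.
Step 2 — Component impedances:
  Z1: Z = 1/(jωC) = -j/(ω·C) = 0 - j1.253 Ω
  Z2: Z = 1/(jωC) = -j/(ω·C) = 0 - j829.9 Ω
  Z3: Z = jωL = j·7.98e+04·0.00233 = 0 + j185.9 Ω
Step 3 — With open output, the series arm Z2 and the output shunt Z3 appear in series to ground: Z2 + Z3 = 0 - j644 Ω.
Step 4 — Parallel with input shunt Z1: Z_in = Z1 || (Z2 + Z3) = 0 - j1.251 Ω = 1.251∠-90.0° Ω.
Step 5 — Power factor: PF = cos(φ) = Re(Z)/|Z| = 0/1.251 = 0.
Step 6 — Type: Im(Z) = -1.251 ⇒ leading (phase φ = -90.0°).

PF = 0 (leading, φ = -90.0°)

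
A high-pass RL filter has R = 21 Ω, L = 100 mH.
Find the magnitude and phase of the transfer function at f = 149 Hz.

Step 1 — Angular frequency: ω = 2π·149 = 936.2 rad/s.
Step 2 — Transfer function: H(jω) = jωL/(R + jωL).
Step 3 — Numerator jωL = j·93.62; denominator R + jωL = 21 + j93.62.
Step 4 — H = 0.9521 + j0.2136.
Step 5 — Magnitude: |H| = 0.9758 (-0.2 dB); phase: φ = 12.6°.

|H| = 0.9758 (-0.2 dB), φ = 12.6°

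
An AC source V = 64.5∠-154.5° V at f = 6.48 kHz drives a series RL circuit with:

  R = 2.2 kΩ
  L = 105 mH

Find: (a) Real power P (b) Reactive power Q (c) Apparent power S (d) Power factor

Step 1 — Angular frequency: ω = 2π·f = 2π·6480 = 4.072e+04 rad/s.
Step 2 — Component impedances:
  R: Z = R = 2200 Ω
  L: Z = jωL = j·4.072e+04·0.105 = 0 + j4275 Ω
Step 3 — Series combination: Z_total = R + L = 2200 + j4275 Ω = 4808∠62.8° Ω.
Step 4 — Source phasor: V = 64.5∠-154.5° V = -58.22 - j27.77 V.
Step 5 — Current: I = V / Z = -0.01068 + j0.008124 A = 0.01342∠142.7° A.
Step 6 — Complex power: S = V·I* = 0.3959 + j0.7694 VA.
Step 7 — Real power: P = Re(S) = 0.3959 W.
Step 8 — Reactive power: Q = Im(S) = 0.7694 VAR.
Step 9 — Apparent power: |S| = 0.8653 VA.
Step 10 — Power factor: PF = P/|S| = 0.4576 (lagging).

(a) P = 0.3959 W  (b) Q = 0.7694 VAR  (c) S = 0.8653 VA  (d) PF = 0.4576 (lagging)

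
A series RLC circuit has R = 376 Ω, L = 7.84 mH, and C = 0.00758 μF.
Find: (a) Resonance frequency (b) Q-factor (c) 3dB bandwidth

Step 1 — Resonance: ω₀ = 1/√(LC) = 1/√(0.00784·7.58e-09) = 1.297e+05 rad/s.
Step 2 — f₀ = ω₀/(2π) = 2.065e+04 Hz.
Step 3 — Series Q: Q = ω₀L/R = 1.297e+05·0.00784/376 = 2.705.
Step 4 — Bandwidth: Δω = ω₀/Q = 4.796e+04 rad/s; BW = Δω/(2π) = 7633 Hz.

(a) f₀ = 2.065e+04 Hz  (b) Q = 2.705  (c) BW = 7633 Hz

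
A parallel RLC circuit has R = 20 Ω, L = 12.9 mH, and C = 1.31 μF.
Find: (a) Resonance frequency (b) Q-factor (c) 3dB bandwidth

Step 1 — Resonance: ω₀ = 1/√(LC) = 1/√(0.0129·1.31e-06) = 7693 rad/s.
Step 2 — f₀ = ω₀/(2π) = 1224 Hz.
Step 3 — Parallel Q: Q = R/(ω₀L) = 20/(7693·0.0129) = 0.2015.
Step 4 — Bandwidth: Δω = ω₀/Q = 3.817e+04 rad/s; BW = Δω/(2π) = 6075 Hz.

(a) f₀ = 1224 Hz  (b) Q = 0.2015  (c) BW = 6075 Hz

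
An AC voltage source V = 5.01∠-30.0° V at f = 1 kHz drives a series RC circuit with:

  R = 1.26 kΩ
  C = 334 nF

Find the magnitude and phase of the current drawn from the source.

Step 1 — Angular frequency: ω = 2π·f = 2π·1000 = 6283 rad/s.
Step 2 — Component impedances:
  R: Z = R = 1260 Ω
  C: Z = 1/(jωC) = -j/(ω·C) = 0 - j476.5 Ω
Step 3 — Series combination: Z_total = R + C = 1260 - j476.5 Ω = 1347∠-20.7° Ω.
Step 4 — Source phasor: V = 5.01∠-30.0° V = 4.339 - j2.505 V.
Step 5 — Ohm's law: I = V / Z_total = (4.339 - j2.505) / (1260 - j476.5) = 0.00367 - j0.0006 A.
Step 6 — Convert to polar: |I| = 0.003719 A, ∠I = -9.3°.

I = 0.003719∠-9.3° A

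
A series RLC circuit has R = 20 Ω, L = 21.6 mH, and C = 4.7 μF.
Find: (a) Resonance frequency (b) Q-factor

Step 1 — Resonance condition Im(Z)=0 gives ω₀ = 1/√(LC).
Step 2 — ω₀ = 1/√(0.0216·4.7e-06) = 3139 rad/s.
Step 3 — f₀ = ω₀/(2π) = 499.5 Hz.
Step 4 — Series Q: Q = ω₀L/R = 3139·0.0216/20 = 3.39.

(a) f₀ = 499.5 Hz  (b) Q = 3.39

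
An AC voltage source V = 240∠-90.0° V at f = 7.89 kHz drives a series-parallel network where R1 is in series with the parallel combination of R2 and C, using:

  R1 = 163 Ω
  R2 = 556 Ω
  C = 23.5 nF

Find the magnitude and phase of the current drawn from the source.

Step 1 — Angular frequency: ω = 2π·f = 2π·7890 = 4.957e+04 rad/s.
Step 2 — Component impedances:
  R1: Z = R = 163 Ω
  R2: Z = R = 556 Ω
  C: Z = 1/(jωC) = -j/(ω·C) = 0 - j858.4 Ω
Step 3 — Parallel branch: R2 || C = 1/(1/R2 + 1/C) = 391.7 - j253.7 Ω.
Step 4 — Series with R1: Z_total = R1 + (R2 || C) = 554.7 - j253.7 Ω = 609.9∠-24.6° Ω.
Step 5 — Source phasor: V = 240∠-90.0° V = 0 - j240 V.
Step 6 — Ohm's law: I = V / Z_total = (0 - j240) / (554.7 - j253.7) = 0.1637 - j0.3578 A.
Step 7 — Convert to polar: |I| = 0.3935 A, ∠I = -65.4°.

I = 0.3935∠-65.4° A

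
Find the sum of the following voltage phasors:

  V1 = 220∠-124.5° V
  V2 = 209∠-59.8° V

Step 1 — Convert each phasor to rectangular form:
  V1 = 220·(cos(-124.5°) + j·sin(-124.5°)) = -124.6 - j181.3 V
  V2 = 209·(cos(-59.8°) + j·sin(-59.8°)) = 105.1 - j180.6 V
Step 2 — Sum components: V_total = -19.48 - j361.9 V.
Step 3 — Convert to polar: |V_total| = 362.5 V, ∠V_total = -93.1°.

V_total = 362.5∠-93.1° V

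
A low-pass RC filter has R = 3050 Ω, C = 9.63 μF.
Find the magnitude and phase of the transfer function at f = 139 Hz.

Step 1 — Angular frequency: ω = 2π·139 = 873.4 rad/s.
Step 2 — Transfer function: H(jω) = 1/(1 + jωRC).
Step 3 — Denominator: 1 + jωRC = 1 + j·873.4·3050·9.63e-06 = 1 + j25.65.
Step 4 — H = 0.001517 - j0.03892.
Step 5 — Magnitude: |H| = 0.03895 (-28.2 dB); phase: φ = -87.8°.

|H| = 0.03895 (-28.2 dB), φ = -87.8°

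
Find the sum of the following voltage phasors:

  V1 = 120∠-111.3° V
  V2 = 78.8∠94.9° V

Step 1 — Convert each phasor to rectangular form:
  V1 = 120·(cos(-111.3°) + j·sin(-111.3°)) = -43.59 - j111.8 V
  V2 = 78.8·(cos(94.9°) + j·sin(94.9°)) = -6.731 + j78.51 V
Step 2 — Sum components: V_total = -50.32 - j33.29 V.
Step 3 — Convert to polar: |V_total| = 60.34 V, ∠V_total = -146.5°.

V_total = 60.34∠-146.5° V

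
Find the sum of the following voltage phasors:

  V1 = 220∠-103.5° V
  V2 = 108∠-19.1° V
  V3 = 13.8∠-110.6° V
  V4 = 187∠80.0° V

Step 1 — Convert each phasor to rectangular form:
  V1 = 220·(cos(-103.5°) + j·sin(-103.5°)) = -51.36 - j213.9 V
  V2 = 108·(cos(-19.1°) + j·sin(-19.1°)) = 102.1 - j35.34 V
  V3 = 13.8·(cos(-110.6°) + j·sin(-110.6°)) = -4.855 - j12.92 V
  V4 = 187·(cos(80.0°) + j·sin(80.0°)) = 32.47 + j184.2 V
Step 2 — Sum components: V_total = 78.31 - j78.02 V.
Step 3 — Convert to polar: |V_total| = 110.5 V, ∠V_total = -44.9°.

V_total = 110.5∠-44.9° V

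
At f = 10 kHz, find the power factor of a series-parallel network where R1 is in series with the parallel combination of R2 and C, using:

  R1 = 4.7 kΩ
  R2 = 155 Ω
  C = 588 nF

Step 1 — Angular frequency: ω = 2π·f = 2π·1e+04 = 6.283e+04 rad/s.
Step 2 — Component impedances:
  R1: Z = R = 4700 Ω
  R2: Z = R = 155 Ω
  C: Z = 1/(jωC) = -j/(ω·C) = 0 - j27.07 Ω
Step 3 — Parallel branch: R2 || C = 1/(1/R2 + 1/C) = 4.587 - j26.27 Ω.
Step 4 — Series with R1: Z_total = R1 + (R2 || C) = 4705 - j26.27 Ω = 4705∠-0.3° Ω.
Step 5 — Power factor: PF = cos(φ) = Re(Z)/|Z| = 4705/4705 = 1.
Step 6 — Type: Im(Z) = -26.27 ⇒ leading (phase φ = -0.3°).

PF = 1 (leading, φ = -0.3°)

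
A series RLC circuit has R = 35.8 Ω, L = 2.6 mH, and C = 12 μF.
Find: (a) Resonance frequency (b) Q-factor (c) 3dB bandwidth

Step 1 — Resonance: ω₀ = 1/√(LC) = 1/√(0.0026·1.2e-05) = 5661 rad/s.
Step 2 — f₀ = ω₀/(2π) = 901 Hz.
Step 3 — Series Q: Q = ω₀L/R = 5661·0.0026/35.8 = 0.4112.
Step 4 — Bandwidth: Δω = ω₀/Q = 1.377e+04 rad/s; BW = Δω/(2π) = 2191 Hz.

(a) f₀ = 901 Hz  (b) Q = 0.4112  (c) BW = 2191 Hz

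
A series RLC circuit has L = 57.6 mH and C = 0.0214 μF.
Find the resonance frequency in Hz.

Step 1 — Resonance condition Im(Z)=0 gives ω₀ = 1/√(LC).
Step 2 — ω₀ = 1/√(0.0576·2.14e-08) = 2.848e+04 rad/s.
Step 3 — f₀ = ω₀/(2π) = 4533 Hz.

f₀ = 4533 Hz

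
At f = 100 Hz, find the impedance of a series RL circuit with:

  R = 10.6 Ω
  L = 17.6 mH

Step 1 — Angular frequency: ω = 2π·f = 2π·100 = 628.3 rad/s.
Step 2 — Component impedances:
  R: Z = R = 10.6 Ω
  L: Z = jωL = j·628.3·0.0176 = 0 + j11.06 Ω
Step 3 — Series combination: Z_total = R + L = 10.6 + j11.06 Ω = 15.32∠46.2° Ω.

Z = 10.6 + j11.06 Ω = 15.32∠46.2° Ω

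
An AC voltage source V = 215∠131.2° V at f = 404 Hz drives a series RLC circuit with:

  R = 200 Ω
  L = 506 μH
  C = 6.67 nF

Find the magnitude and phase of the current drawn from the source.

Step 1 — Angular frequency: ω = 2π·f = 2π·404 = 2538 rad/s.
Step 2 — Component impedances:
  R: Z = R = 200 Ω
  L: Z = jωL = j·2538·0.000506 = 0 + j1.284 Ω
  C: Z = 1/(jωC) = -j/(ω·C) = 0 - j5.906e+04 Ω
Step 3 — Series combination: Z_total = R + L + C = 200 - j5.906e+04 Ω = 5.906e+04∠-89.8° Ω.
Step 4 — Source phasor: V = 215∠131.2° V = -141.6 + j161.8 V.
Step 5 — Ohm's law: I = V / Z_total = (-141.6 + j161.8) / (200 - j5.906e+04) = -0.002747 - j0.002389 A.
Step 6 — Convert to polar: |I| = 0.00364 A, ∠I = -139.0°.

I = 0.00364∠-139.0° A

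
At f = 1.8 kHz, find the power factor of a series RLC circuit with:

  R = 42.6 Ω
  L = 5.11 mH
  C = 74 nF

Step 1 — Angular frequency: ω = 2π·f = 2π·1800 = 1.131e+04 rad/s.
Step 2 — Component impedances:
  R: Z = R = 42.6 Ω
  L: Z = jωL = j·1.131e+04·0.00511 = 0 + j57.79 Ω
  C: Z = 1/(jωC) = -j/(ω·C) = 0 - j1195 Ω
Step 3 — Series combination: Z_total = R + L + C = 42.6 - j1137 Ω = 1138∠-87.9° Ω.
Step 4 — Power factor: PF = cos(φ) = Re(Z)/|Z| = 42.6/1137.9 = 0.03744.
Step 5 — Type: Im(Z) = -1137 ⇒ leading (phase φ = -87.9°).

PF = 0.03744 (leading, φ = -87.9°)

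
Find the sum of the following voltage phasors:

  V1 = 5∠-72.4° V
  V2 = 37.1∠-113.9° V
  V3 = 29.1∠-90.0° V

Step 1 — Convert each phasor to rectangular form:
  V1 = 5·(cos(-72.4°) + j·sin(-72.4°)) = 1.512 - j4.766 V
  V2 = 37.1·(cos(-113.9°) + j·sin(-113.9°)) = -15.03 - j33.92 V
  V3 = 29.1·(cos(-90.0°) + j·sin(-90.0°)) = 0 - j29.1 V
Step 2 — Sum components: V_total = -13.52 - j67.78 V.
Step 3 — Convert to polar: |V_total| = 69.12 V, ∠V_total = -101.3°.

V_total = 69.12∠-101.3° V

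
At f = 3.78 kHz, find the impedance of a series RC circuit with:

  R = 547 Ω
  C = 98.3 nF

Step 1 — Angular frequency: ω = 2π·f = 2π·3780 = 2.375e+04 rad/s.
Step 2 — Component impedances:
  R: Z = R = 547 Ω
  C: Z = 1/(jωC) = -j/(ω·C) = 0 - j428.3 Ω
Step 3 — Series combination: Z_total = R + C = 547 - j428.3 Ω = 694.7∠-38.1° Ω.

Z = 547 - j428.3 Ω = 694.7∠-38.1° Ω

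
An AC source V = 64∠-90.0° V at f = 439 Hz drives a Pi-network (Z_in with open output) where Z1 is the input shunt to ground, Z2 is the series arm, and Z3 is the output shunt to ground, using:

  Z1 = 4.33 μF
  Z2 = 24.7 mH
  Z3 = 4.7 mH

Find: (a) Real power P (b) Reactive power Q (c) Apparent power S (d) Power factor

Step 1 — Angular frequency: ω = 2π·f = 2π·439 = 2758 rad/s.
Step 2 — Component impedances:
  Z1: Z = 1/(jωC) = -j/(ω·C) = 0 - j83.73 Ω
  Z2: Z = jωL = j·2758·0.0247 = 0 + j68.13 Ω
  Z3: Z = jωL = j·2758·0.0047 = 0 + j12.96 Ω
Step 3 — With open output, the series arm Z2 and the output shunt Z3 appear in series to ground: Z2 + Z3 = 0 + j81.09 Ω.
Step 4 — Parallel with input shunt Z1: Z_in = Z1 || (Z2 + Z3) = 0 + j2579 Ω = 2579∠90.0° Ω.
Step 5 — Source phasor: V = 64∠-90.0° V = 0 - j64 V.
Step 6 — Current: I = V / Z = -0.02482 A = 0.02482∠-180.0° A.
Step 7 — Complex power: S = V·I* = 0 + j1.588 VA.
Step 8 — Real power: P = Re(S) = 0 W.
Step 9 — Reactive power: Q = Im(S) = 1.588 VAR.
Step 10 — Apparent power: |S| = 1.588 VA.
Step 11 — Power factor: PF = P/|S| = 0 (lagging).

(a) P = 0 W  (b) Q = 1.588 VAR  (c) S = 1.588 VA  (d) PF = 0 (lagging)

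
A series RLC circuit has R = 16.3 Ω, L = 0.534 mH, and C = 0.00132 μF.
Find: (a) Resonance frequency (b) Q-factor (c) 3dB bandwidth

Step 1 — Resonance: ω₀ = 1/√(LC) = 1/√(0.000534·1.32e-09) = 1.191e+06 rad/s.
Step 2 — f₀ = ω₀/(2π) = 1.896e+05 Hz.
Step 3 — Series Q: Q = ω₀L/R = 1.191e+06·0.000534/16.3 = 39.02.
Step 4 — Bandwidth: Δω = ω₀/Q = 3.052e+04 rad/s; BW = Δω/(2π) = 4858 Hz.

(a) f₀ = 1.896e+05 Hz  (b) Q = 39.02  (c) BW = 4858 Hz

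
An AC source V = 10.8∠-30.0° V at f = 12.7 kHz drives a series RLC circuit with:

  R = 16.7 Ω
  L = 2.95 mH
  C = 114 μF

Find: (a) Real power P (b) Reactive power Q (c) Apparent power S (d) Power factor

Step 1 — Angular frequency: ω = 2π·f = 2π·1.27e+04 = 7.98e+04 rad/s.
Step 2 — Component impedances:
  R: Z = R = 16.7 Ω
  L: Z = jωL = j·7.98e+04·0.00295 = 0 + j235.4 Ω
  C: Z = 1/(jωC) = -j/(ω·C) = 0 - j0.1099 Ω
Step 3 — Series combination: Z_total = R + L + C = 16.7 + j235.3 Ω = 235.9∠85.9° Ω.
Step 4 — Source phasor: V = 10.8∠-30.0° V = 9.353 - j5.4 V.
Step 5 — Current: I = V / Z = -0.02003 - j0.04117 A = 0.04579∠-115.9° A.
Step 6 — Complex power: S = V·I* = 0.03501 + j0.4932 VA.
Step 7 — Real power: P = Re(S) = 0.03501 W.
Step 8 — Reactive power: Q = Im(S) = 0.4932 VAR.
Step 9 — Apparent power: |S| = 0.4945 VA.
Step 10 — Power factor: PF = P/|S| = 0.0708 (lagging).

(a) P = 0.03501 W  (b) Q = 0.4932 VAR  (c) S = 0.4945 VA  (d) PF = 0.0708 (lagging)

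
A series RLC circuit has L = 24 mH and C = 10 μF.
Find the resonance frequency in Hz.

Step 1 — Resonance condition Im(Z)=0 gives ω₀ = 1/√(LC).
Step 2 — ω₀ = 1/√(0.024·1e-05) = 2041 rad/s.
Step 3 — f₀ = ω₀/(2π) = 324.9 Hz.

f₀ = 324.9 Hz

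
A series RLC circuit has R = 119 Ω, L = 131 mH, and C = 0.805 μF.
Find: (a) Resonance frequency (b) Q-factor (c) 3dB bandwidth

Step 1 — Resonance condition Im(Z)=0 gives ω₀ = 1/√(LC).
Step 2 — ω₀ = 1/√(0.131·8.05e-07) = 3079 rad/s.
Step 3 — f₀ = ω₀/(2π) = 490.1 Hz.
Step 4 — Series Q: Q = ω₀L/R = 3079·0.131/119 = 3.39.
Step 5 — 3dB bandwidth: Δω = ω₀/Q = 908.4 rad/s; BW = Δω/(2π) = 144.6 Hz.

(a) f₀ = 490.1 Hz  (b) Q = 3.39  (c) BW = 144.6 Hz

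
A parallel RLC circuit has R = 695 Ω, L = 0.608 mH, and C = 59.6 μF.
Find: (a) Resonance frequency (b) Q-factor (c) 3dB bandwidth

Step 1 — Resonance: ω₀ = 1/√(LC) = 1/√(0.000608·5.96e-05) = 5253 rad/s.
Step 2 — f₀ = ω₀/(2π) = 836.1 Hz.
Step 3 — Parallel Q: Q = R/(ω₀L) = 695/(5253·0.000608) = 217.6.
Step 4 — Bandwidth: Δω = ω₀/Q = 24.14 rad/s; BW = Δω/(2π) = 3.842 Hz.

(a) f₀ = 836.1 Hz  (b) Q = 217.6  (c) BW = 3.842 Hz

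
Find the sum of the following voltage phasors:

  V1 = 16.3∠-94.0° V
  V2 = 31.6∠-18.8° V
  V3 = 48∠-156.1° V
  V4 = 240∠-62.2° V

Step 1 — Convert each phasor to rectangular form:
  V1 = 16.3·(cos(-94.0°) + j·sin(-94.0°)) = -1.137 - j16.26 V
  V2 = 31.6·(cos(-18.8°) + j·sin(-18.8°)) = 29.91 - j10.18 V
  V3 = 48·(cos(-156.1°) + j·sin(-156.1°)) = -43.88 - j19.45 V
  V4 = 240·(cos(-62.2°) + j·sin(-62.2°)) = 111.9 - j212.3 V
Step 2 — Sum components: V_total = 96.83 - j258.2 V.
Step 3 — Convert to polar: |V_total| = 275.7 V, ∠V_total = -69.4°.

V_total = 275.7∠-69.4° V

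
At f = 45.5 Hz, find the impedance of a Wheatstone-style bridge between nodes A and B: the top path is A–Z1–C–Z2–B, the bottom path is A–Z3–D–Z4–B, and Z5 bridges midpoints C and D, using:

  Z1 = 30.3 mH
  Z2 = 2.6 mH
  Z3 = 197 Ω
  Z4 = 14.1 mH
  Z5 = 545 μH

Step 1 — Angular frequency: ω = 2π·f = 2π·45.5 = 285.9 rad/s.
Step 2 — Component impedances:
  Z1: Z = jωL = j·285.9·0.0303 = 0 + j8.662 Ω
  Z2: Z = jωL = j·285.9·0.0026 = 0 + j0.7433 Ω
  Z3: Z = R = 197 Ω
  Z4: Z = jωL = j·285.9·0.0141 = 0 + j4.031 Ω
  Z5: Z = jωL = j·285.9·0.000545 = 0 + j0.1558 Ω
Step 3 — Bridge requires nodal analysis (the Z5 bridge couples midpoints C and D, so the two paths cannot be reduced to a simple series/parallel combination). Setting node B to ground and injecting 1 A at node A, the 3-node admittance system at A, C, D solves to V_A = Z_AB = 0.3822 + j9.276 Ω = 9.284∠87.6° Ω.

Z = 0.3822 + j9.276 Ω = 9.284∠87.6° Ω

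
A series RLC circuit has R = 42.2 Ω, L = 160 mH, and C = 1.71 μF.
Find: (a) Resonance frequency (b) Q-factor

Step 1 — Resonance condition Im(Z)=0 gives ω₀ = 1/√(LC).
Step 2 — ω₀ = 1/√(0.16·1.71e-06) = 1912 rad/s.
Step 3 — f₀ = ω₀/(2π) = 304.3 Hz.
Step 4 — Series Q: Q = ω₀L/R = 1912·0.16/42.2 = 7.249.

(a) f₀ = 304.3 Hz  (b) Q = 7.249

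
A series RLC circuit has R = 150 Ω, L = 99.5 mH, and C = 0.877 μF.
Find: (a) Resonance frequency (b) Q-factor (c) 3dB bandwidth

Step 1 — Resonance: ω₀ = 1/√(LC) = 1/√(0.0995·8.77e-07) = 3385 rad/s.
Step 2 — f₀ = ω₀/(2π) = 538.8 Hz.
Step 3 — Series Q: Q = ω₀L/R = 3385·0.0995/150 = 2.246.
Step 4 — Bandwidth: Δω = ω₀/Q = 1508 rad/s; BW = Δω/(2π) = 239.9 Hz.

(a) f₀ = 538.8 Hz  (b) Q = 2.246  (c) BW = 239.9 Hz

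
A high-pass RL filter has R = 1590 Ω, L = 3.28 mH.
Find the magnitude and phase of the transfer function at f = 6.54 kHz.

Step 1 — Angular frequency: ω = 2π·6540 = 4.109e+04 rad/s.
Step 2 — Transfer function: H(jω) = jωL/(R + jωL).
Step 3 — Numerator jωL = j·134.8; denominator R + jωL = 1590 + j134.8.
Step 4 — H = 0.007134 + j0.08416.
Step 5 — Magnitude: |H| = 0.08447 (-21.5 dB); phase: φ = 85.2°.

|H| = 0.08447 (-21.5 dB), φ = 85.2°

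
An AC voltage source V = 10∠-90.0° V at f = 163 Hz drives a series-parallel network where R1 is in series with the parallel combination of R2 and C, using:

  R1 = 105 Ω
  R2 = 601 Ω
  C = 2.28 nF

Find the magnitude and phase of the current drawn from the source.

Step 1 — Angular frequency: ω = 2π·f = 2π·163 = 1024 rad/s.
Step 2 — Component impedances:
  R1: Z = R = 105 Ω
  R2: Z = R = 601 Ω
  C: Z = 1/(jωC) = -j/(ω·C) = 0 - j4.283e+05 Ω
Step 3 — Parallel branch: R2 || C = 1/(1/R2 + 1/C) = 601 - j0.8434 Ω.
Step 4 — Series with R1: Z_total = R1 + (R2 || C) = 706 - j0.8434 Ω = 706∠-0.1° Ω.
Step 5 — Source phasor: V = 10∠-90.0° V = 0 - j10 V.
Step 6 — Ohm's law: I = V / Z_total = (0 - j10) / (706 - j0.8434) = 1.692e-05 - j0.01416 A.
Step 7 — Convert to polar: |I| = 0.01416 A, ∠I = -89.9°.

I = 0.01416∠-89.9° A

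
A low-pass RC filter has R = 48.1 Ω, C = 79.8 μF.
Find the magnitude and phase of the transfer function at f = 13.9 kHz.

Step 1 — Angular frequency: ω = 2π·1.39e+04 = 8.734e+04 rad/s.
Step 2 — Transfer function: H(jω) = 1/(1 + jωRC).
Step 3 — Denominator: 1 + jωRC = 1 + j·8.734e+04·48.1·7.98e-05 = 1 + j335.2.
Step 4 — H = 8.898e-06 - j0.002983.
Step 5 — Magnitude: |H| = 0.002983 (-50.5 dB); phase: φ = -89.8°.

|H| = 0.002983 (-50.5 dB), φ = -89.8°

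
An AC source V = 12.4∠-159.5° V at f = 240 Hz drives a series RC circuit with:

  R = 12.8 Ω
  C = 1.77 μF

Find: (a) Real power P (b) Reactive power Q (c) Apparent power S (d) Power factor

Step 1 — Angular frequency: ω = 2π·f = 2π·240 = 1508 rad/s.
Step 2 — Component impedances:
  R: Z = R = 12.8 Ω
  C: Z = 1/(jωC) = -j/(ω·C) = 0 - j374.7 Ω
Step 3 — Series combination: Z_total = R + C = 12.8 - j374.7 Ω = 374.9∠-88.0° Ω.
Step 4 — Source phasor: V = 12.4∠-159.5° V = -11.61 - j4.343 V.
Step 5 — Current: I = V / Z = 0.01052 - j0.03136 A = 0.03308∠-71.5° A.
Step 6 — Complex power: S = V·I* = 0.014 - j0.4099 VA.
Step 7 — Real power: P = Re(S) = 0.014 W.
Step 8 — Reactive power: Q = Im(S) = -0.4099 VAR.
Step 9 — Apparent power: |S| = 0.4102 VA.
Step 10 — Power factor: PF = P/|S| = 0.03414 (leading).

(a) P = 0.014 W  (b) Q = -0.4099 VAR  (c) S = 0.4102 VA  (d) PF = 0.03414 (leading)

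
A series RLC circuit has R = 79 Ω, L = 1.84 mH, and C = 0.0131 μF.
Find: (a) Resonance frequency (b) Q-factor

Step 1 — Resonance condition Im(Z)=0 gives ω₀ = 1/√(LC).
Step 2 — ω₀ = 1/√(0.00184·1.31e-08) = 2.037e+05 rad/s.
Step 3 — f₀ = ω₀/(2π) = 3.242e+04 Hz.
Step 4 — Series Q: Q = ω₀L/R = 2.037e+05·0.00184/79 = 4.744.

(a) f₀ = 3.242e+04 Hz  (b) Q = 4.744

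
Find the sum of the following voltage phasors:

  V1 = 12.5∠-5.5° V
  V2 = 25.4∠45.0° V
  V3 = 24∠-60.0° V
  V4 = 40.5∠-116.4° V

Step 1 — Convert each phasor to rectangular form:
  V1 = 12.5·(cos(-5.5°) + j·sin(-5.5°)) = 12.44 - j1.198 V
  V2 = 25.4·(cos(45.0°) + j·sin(45.0°)) = 17.96 + j17.96 V
  V3 = 24·(cos(-60.0°) + j·sin(-60.0°)) = 12 - j20.78 V
  V4 = 40.5·(cos(-116.4°) + j·sin(-116.4°)) = -18.01 - j36.28 V
Step 2 — Sum components: V_total = 24.4 - j40.3 V.
Step 3 — Convert to polar: |V_total| = 47.11 V, ∠V_total = -58.8°.

V_total = 47.11∠-58.8° V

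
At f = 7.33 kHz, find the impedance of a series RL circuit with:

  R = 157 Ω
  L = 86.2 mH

Step 1 — Angular frequency: ω = 2π·f = 2π·7330 = 4.606e+04 rad/s.
Step 2 — Component impedances:
  R: Z = R = 157 Ω
  L: Z = jωL = j·4.606e+04·0.0862 = 0 + j3970 Ω
Step 3 — Series combination: Z_total = R + L = 157 + j3970 Ω = 3973∠87.7° Ω.

Z = 157 + j3970 Ω = 3973∠87.7° Ω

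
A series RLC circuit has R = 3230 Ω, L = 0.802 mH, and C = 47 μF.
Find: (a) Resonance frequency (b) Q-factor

Step 1 — Resonance condition Im(Z)=0 gives ω₀ = 1/√(LC).
Step 2 — ω₀ = 1/√(0.000802·4.7e-05) = 5151 rad/s.
Step 3 — f₀ = ω₀/(2π) = 819.8 Hz.
Step 4 — Series Q: Q = ω₀L/R = 5151·0.000802/3230 = 0.001279.

(a) f₀ = 819.8 Hz  (b) Q = 0.001279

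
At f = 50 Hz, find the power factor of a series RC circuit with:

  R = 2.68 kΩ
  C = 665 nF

Step 1 — Angular frequency: ω = 2π·f = 2π·50 = 314.2 rad/s.
Step 2 — Component impedances:
  R: Z = R = 2680 Ω
  C: Z = 1/(jωC) = -j/(ω·C) = 0 - j4787 Ω
Step 3 — Series combination: Z_total = R + C = 2680 - j4787 Ω = 5486∠-60.8° Ω.
Step 4 — Power factor: PF = cos(φ) = Re(Z)/|Z| = 2680/5486 = 0.4885.
Step 5 — Type: Im(Z) = -4787 ⇒ leading (phase φ = -60.8°).

PF = 0.4885 (leading, φ = -60.8°)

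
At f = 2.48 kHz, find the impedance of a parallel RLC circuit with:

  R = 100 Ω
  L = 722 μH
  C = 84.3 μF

Step 1 — Angular frequency: ω = 2π·f = 2π·2480 = 1.558e+04 rad/s.
Step 2 — Component impedances:
  R: Z = R = 100 Ω
  L: Z = jωL = j·1.558e+04·0.000722 = 0 + j11.25 Ω
  C: Z = 1/(jωC) = -j/(ω·C) = 0 - j0.7613 Ω
Step 3 — Parallel combination: 1/Z_total = 1/R + 1/L + 1/C; Z_total = 0.006667 - j0.8165 Ω = 0.8165∠-89.5° Ω.

Z = 0.006667 - j0.8165 Ω = 0.8165∠-89.5° Ω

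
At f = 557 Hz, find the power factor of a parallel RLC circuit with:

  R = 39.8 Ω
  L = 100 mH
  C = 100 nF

Step 1 — Angular frequency: ω = 2π·f = 2π·557 = 3500 rad/s.
Step 2 — Component impedances:
  R: Z = R = 39.8 Ω
  L: Z = jωL = j·3500·0.1 = 0 + j350 Ω
  C: Z = 1/(jωC) = -j/(ω·C) = 0 - j2857 Ω
Step 3 — Parallel combination: 1/Z_total = 1/R + 1/L + 1/C; Z_total = 39.41 + j3.933 Ω = 39.6∠5.7° Ω.
Step 4 — Power factor: PF = cos(φ) = Re(Z)/|Z| = 39.408/39.603 = 0.9951.
Step 5 — Type: Im(Z) = 3.933 ⇒ lagging (phase φ = 5.7°).

PF = 0.9951 (lagging, φ = 5.7°)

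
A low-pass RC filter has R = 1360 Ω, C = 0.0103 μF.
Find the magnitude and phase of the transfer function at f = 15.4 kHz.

Step 1 — Angular frequency: ω = 2π·1.54e+04 = 9.676e+04 rad/s.
Step 2 — Transfer function: H(jω) = 1/(1 + jωRC).
Step 3 — Denominator: 1 + jωRC = 1 + j·9.676e+04·1360·1.03e-08 = 1 + j1.355.
Step 4 — H = 0.3525 - j0.4777.
Step 5 — Magnitude: |H| = 0.5937 (-4.5 dB); phase: φ = -53.6°.

|H| = 0.5937 (-4.5 dB), φ = -53.6°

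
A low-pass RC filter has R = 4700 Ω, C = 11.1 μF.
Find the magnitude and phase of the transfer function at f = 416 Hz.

Step 1 — Angular frequency: ω = 2π·416 = 2614 rad/s.
Step 2 — Transfer function: H(jω) = 1/(1 + jωRC).
Step 3 — Denominator: 1 + jωRC = 1 + j·2614·4700·1.11e-05 = 1 + j136.4.
Step 4 — H = 5.378e-05 - j0.007333.
Step 5 — Magnitude: |H| = 0.007333 (-42.7 dB); phase: φ = -89.6°.

|H| = 0.007333 (-42.7 dB), φ = -89.6°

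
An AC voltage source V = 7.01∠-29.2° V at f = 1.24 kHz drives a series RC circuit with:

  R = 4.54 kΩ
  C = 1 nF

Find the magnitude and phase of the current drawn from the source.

Step 1 — Angular frequency: ω = 2π·f = 2π·1240 = 7791 rad/s.
Step 2 — Component impedances:
  R: Z = R = 4540 Ω
  C: Z = 1/(jωC) = -j/(ω·C) = 0 - j1.284e+05 Ω
Step 3 — Series combination: Z_total = R + C = 4540 - j1.284e+05 Ω = 1.284e+05∠-88.0° Ω.
Step 4 — Source phasor: V = 7.01∠-29.2° V = 6.119 - j3.42 V.
Step 5 — Ohm's law: I = V / Z_total = (6.119 - j3.42) / (4540 - j1.284e+05) = 2.83e-05 + j4.667e-05 A.
Step 6 — Convert to polar: |I| = 5.458e-05 A, ∠I = 58.8°.

I = 5.458e-05∠58.8° A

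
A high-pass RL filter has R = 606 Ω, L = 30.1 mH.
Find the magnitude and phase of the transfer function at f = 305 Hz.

Step 1 — Angular frequency: ω = 2π·305 = 1916 rad/s.
Step 2 — Transfer function: H(jω) = jωL/(R + jωL).
Step 3 — Numerator jωL = j·57.68; denominator R + jωL = 606 + j57.68.
Step 4 — H = 0.008979 + j0.09433.
Step 5 — Magnitude: |H| = 0.09476 (-20.5 dB); phase: φ = 84.6°.

|H| = 0.09476 (-20.5 dB), φ = 84.6°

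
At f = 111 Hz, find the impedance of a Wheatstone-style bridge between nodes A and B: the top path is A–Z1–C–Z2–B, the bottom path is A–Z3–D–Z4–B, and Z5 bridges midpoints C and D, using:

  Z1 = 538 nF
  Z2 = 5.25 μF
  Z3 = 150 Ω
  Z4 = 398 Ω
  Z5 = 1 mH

Step 1 — Angular frequency: ω = 2π·f = 2π·111 = 697.4 rad/s.
Step 2 — Component impedances:
  Z1: Z = 1/(jωC) = -j/(ω·C) = 0 - j2665 Ω
  Z2: Z = 1/(jωC) = -j/(ω·C) = 0 - j273.1 Ω
  Z3: Z = R = 150 Ω
  Z4: Z = R = 398 Ω
  Z5: Z = jωL = j·697.4·0.001 = 0 + j0.6974 Ω
Step 3 — Bridge requires nodal analysis (the Z5 bridge couples midpoints C and D, so the two paths cannot be reduced to a simple series/parallel combination). Setting node B to ground and injecting 1 A at node A, the 3-node admittance system at A, C, D solves to V_A = Z_AB = 276.6 - j193.9 Ω = 337.7∠-35.0° Ω.

Z = 276.6 - j193.9 Ω = 337.7∠-35.0° Ω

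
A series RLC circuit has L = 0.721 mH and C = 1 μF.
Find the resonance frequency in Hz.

Step 1 — Resonance condition Im(Z)=0 gives ω₀ = 1/√(LC).
Step 2 — ω₀ = 1/√(0.000721·1e-06) = 3.724e+04 rad/s.
Step 3 — f₀ = ω₀/(2π) = 5927 Hz.

f₀ = 5927 Hz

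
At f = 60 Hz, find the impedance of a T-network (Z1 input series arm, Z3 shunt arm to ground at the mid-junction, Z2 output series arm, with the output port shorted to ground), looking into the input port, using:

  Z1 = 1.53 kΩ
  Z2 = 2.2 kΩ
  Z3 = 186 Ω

Step 1 — Angular frequency: ω = 2π·f = 2π·60 = 377 rad/s.
Step 2 — Component impedances:
  Z1: Z = R = 1530 Ω
  Z2: Z = R = 2200 Ω
  Z3: Z = R = 186 Ω
Step 3 — With the output port shorted to ground, the output series arm Z2 runs from the junction to ground; the shunt arm Z3 also runs from the junction to ground. They appear in parallel: Z3 || Z2 = 171.5 Ω.
Step 4 — Series with input arm Z1: Z_in = Z1 + (Z3 || Z2) = 1702 Ω = 1702∠0.0° Ω.

Z = 1702 Ω = 1702∠0.0° Ω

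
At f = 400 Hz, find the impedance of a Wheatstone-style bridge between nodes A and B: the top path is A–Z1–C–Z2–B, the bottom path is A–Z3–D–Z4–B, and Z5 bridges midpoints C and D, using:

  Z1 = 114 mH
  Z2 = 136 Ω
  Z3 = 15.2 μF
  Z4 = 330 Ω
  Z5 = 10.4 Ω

Step 1 — Angular frequency: ω = 2π·f = 2π·400 = 2513 rad/s.
Step 2 — Component impedances:
  Z1: Z = jωL = j·2513·0.114 = 0 + j286.5 Ω
  Z2: Z = R = 136 Ω
  Z3: Z = 1/(jωC) = -j/(ω·C) = 0 - j26.18 Ω
  Z4: Z = R = 330 Ω
  Z5: Z = R = 10.4 Ω
Step 3 — Bridge requires nodal analysis (the Z5 bridge couples midpoints C and D, so the two paths cannot be reduced to a simple series/parallel combination). Setting node B to ground and injecting 1 A at node A, the 3-node admittance system at A, C, D solves to V_A = Z_AB = 103 - j28.55 Ω = 106.8∠-15.5° Ω.

Z = 103 - j28.55 Ω = 106.8∠-15.5° Ω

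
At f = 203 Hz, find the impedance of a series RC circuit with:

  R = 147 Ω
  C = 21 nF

Step 1 — Angular frequency: ω = 2π·f = 2π·203 = 1275 rad/s.
Step 2 — Component impedances:
  R: Z = R = 147 Ω
  C: Z = 1/(jωC) = -j/(ω·C) = 0 - j3.733e+04 Ω
Step 3 — Series combination: Z_total = R + C = 147 - j3.733e+04 Ω = 3.733e+04∠-89.8° Ω.

Z = 147 - j3.733e+04 Ω = 3.733e+04∠-89.8° Ω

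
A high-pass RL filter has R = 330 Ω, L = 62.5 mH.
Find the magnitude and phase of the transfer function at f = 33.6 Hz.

Step 1 — Angular frequency: ω = 2π·33.6 = 211.1 rad/s.
Step 2 — Transfer function: H(jω) = jωL/(R + jωL).
Step 3 — Numerator jωL = j·13.19; denominator R + jωL = 330 + j13.19.
Step 4 — H = 0.001596 + j0.03992.
Step 5 — Magnitude: |H| = 0.03995 (-28.0 dB); phase: φ = 87.7°.

|H| = 0.03995 (-28.0 dB), φ = 87.7°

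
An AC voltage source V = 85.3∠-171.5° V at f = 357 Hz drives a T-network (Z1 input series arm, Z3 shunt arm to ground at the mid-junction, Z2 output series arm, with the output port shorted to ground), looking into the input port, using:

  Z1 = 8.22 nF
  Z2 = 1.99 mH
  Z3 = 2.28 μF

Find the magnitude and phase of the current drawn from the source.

Step 1 — Angular frequency: ω = 2π·f = 2π·357 = 2243 rad/s.
Step 2 — Component impedances:
  Z1: Z = 1/(jωC) = -j/(ω·C) = 0 - j5.424e+04 Ω
  Z2: Z = jωL = j·2243·0.00199 = 0 + j4.464 Ω
  Z3: Z = 1/(jωC) = -j/(ω·C) = 0 - j195.5 Ω
Step 3 — With the output port shorted to ground, the output series arm Z2 runs from the junction to ground; the shunt arm Z3 also runs from the junction to ground. They appear in parallel: Z3 || Z2 = 0 + j4.568 Ω.
Step 4 — Series with input arm Z1: Z_in = Z1 + (Z3 || Z2) = 0 - j5.423e+04 Ω = 5.423e+04∠-90.0° Ω.
Step 5 — Source phasor: V = 85.3∠-171.5° V = -84.36 - j12.61 V.
Step 6 — Ohm's law: I = V / Z_total = (-84.36 - j12.61) / (0 - j5.423e+04) = 0.0002325 - j0.001556 A.
Step 7 — Convert to polar: |I| = 0.001573 A, ∠I = -81.5°.

I = 0.001573∠-81.5° A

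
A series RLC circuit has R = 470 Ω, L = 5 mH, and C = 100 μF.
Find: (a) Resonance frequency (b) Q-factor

Step 1 — Resonance condition Im(Z)=0 gives ω₀ = 1/√(LC).
Step 2 — ω₀ = 1/√(0.005·0.0001) = 1414 rad/s.
Step 3 — f₀ = ω₀/(2π) = 225.1 Hz.
Step 4 — Series Q: Q = ω₀L/R = 1414·0.005/470 = 0.01504.

(a) f₀ = 225.1 Hz  (b) Q = 0.01504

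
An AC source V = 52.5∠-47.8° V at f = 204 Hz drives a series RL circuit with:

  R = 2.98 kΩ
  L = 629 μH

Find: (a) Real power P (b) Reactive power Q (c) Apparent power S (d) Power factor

Step 1 — Angular frequency: ω = 2π·f = 2π·204 = 1282 rad/s.
Step 2 — Component impedances:
  R: Z = R = 2980 Ω
  L: Z = jωL = j·1282·0.000629 = 0 + j0.8062 Ω
Step 3 — Series combination: Z_total = R + L = 2980 + j0.8062 Ω = 2980∠0.0° Ω.
Step 4 — Source phasor: V = 52.5∠-47.8° V = 35.27 - j38.89 V.
Step 5 — Current: I = V / Z = 0.01183 - j0.01305 A = 0.01762∠-47.8° A.
Step 6 — Complex power: S = V·I* = 0.9249 + j0.0002502 VA.
Step 7 — Real power: P = Re(S) = 0.9249 W.
Step 8 — Reactive power: Q = Im(S) = 0.0002502 VAR.
Step 9 — Apparent power: |S| = 0.9249 VA.
Step 10 — Power factor: PF = P/|S| = 1 (lagging).

(a) P = 0.9249 W  (b) Q = 0.0002502 VAR  (c) S = 0.9249 VA  (d) PF = 1 (lagging)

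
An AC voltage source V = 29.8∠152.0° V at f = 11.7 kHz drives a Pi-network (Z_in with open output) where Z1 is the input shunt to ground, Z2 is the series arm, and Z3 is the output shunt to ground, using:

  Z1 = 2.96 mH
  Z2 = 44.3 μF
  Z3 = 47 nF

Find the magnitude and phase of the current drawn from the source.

Step 1 — Angular frequency: ω = 2π·f = 2π·1.17e+04 = 7.351e+04 rad/s.
Step 2 — Component impedances:
  Z1: Z = jωL = j·7.351e+04·0.00296 = 0 + j217.6 Ω
  Z2: Z = 1/(jωC) = -j/(ω·C) = 0 - j0.3071 Ω
  Z3: Z = 1/(jωC) = -j/(ω·C) = 0 - j289.4 Ω
Step 3 — With open output, the series arm Z2 and the output shunt Z3 appear in series to ground: Z2 + Z3 = 0 - j289.7 Ω.
Step 4 — Parallel with input shunt Z1: Z_in = Z1 || (Z2 + Z3) = 0 + j874 Ω = 874∠90.0° Ω.
Step 5 — Source phasor: V = 29.8∠152.0° V = -26.31 + j13.99 V.
Step 6 — Ohm's law: I = V / Z_total = (-26.31 + j13.99) / (0 + j874) = 0.01601 + j0.0301 A.
Step 7 — Convert to polar: |I| = 0.0341 A, ∠I = 62.0°.

I = 0.0341∠62.0° A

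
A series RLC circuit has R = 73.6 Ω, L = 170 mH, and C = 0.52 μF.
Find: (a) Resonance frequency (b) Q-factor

Step 1 — Resonance condition Im(Z)=0 gives ω₀ = 1/√(LC).
Step 2 — ω₀ = 1/√(0.17·5.2e-07) = 3363 rad/s.
Step 3 — f₀ = ω₀/(2π) = 535.3 Hz.
Step 4 — Series Q: Q = ω₀L/R = 3363·0.17/73.6 = 7.769.

(a) f₀ = 535.3 Hz  (b) Q = 7.769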